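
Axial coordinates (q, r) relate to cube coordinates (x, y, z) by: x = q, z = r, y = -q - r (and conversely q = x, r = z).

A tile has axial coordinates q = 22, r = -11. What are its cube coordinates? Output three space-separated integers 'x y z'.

x = q = 22
z = r = -11
y = -x - z = -(22) - (-11) = -11

Answer: 22 -11 -11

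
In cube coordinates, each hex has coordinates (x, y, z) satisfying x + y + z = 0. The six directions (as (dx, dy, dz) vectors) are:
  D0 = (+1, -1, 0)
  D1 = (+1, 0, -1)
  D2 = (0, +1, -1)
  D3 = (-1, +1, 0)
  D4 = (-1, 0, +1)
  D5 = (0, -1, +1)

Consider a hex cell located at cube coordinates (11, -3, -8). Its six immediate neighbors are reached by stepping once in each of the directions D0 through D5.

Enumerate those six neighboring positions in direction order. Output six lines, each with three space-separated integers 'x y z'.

Answer: 12 -4 -8
12 -3 -9
11 -2 -9
10 -2 -8
10 -3 -7
11 -4 -7

Derivation:
Center: (11, -3, -8). Add each direction:
  D0: (11, -3, -8) + (1, -1, 0) = (12, -4, -8)
  D1: (11, -3, -8) + (1, 0, -1) = (12, -3, -9)
  D2: (11, -3, -8) + (0, 1, -1) = (11, -2, -9)
  D3: (11, -3, -8) + (-1, 1, 0) = (10, -2, -8)
  D4: (11, -3, -8) + (-1, 0, 1) = (10, -3, -7)
  D5: (11, -3, -8) + (0, -1, 1) = (11, -4, -7)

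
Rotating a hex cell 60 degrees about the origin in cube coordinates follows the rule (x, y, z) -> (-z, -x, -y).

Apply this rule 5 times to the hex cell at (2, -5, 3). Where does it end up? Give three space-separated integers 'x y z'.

Answer: 5 -3 -2

Derivation:
Start: (2, -5, 3)
Step 1: (2, -5, 3) -> (-(3), -(2), -(-5)) = (-3, -2, 5)
Step 2: (-3, -2, 5) -> (-(5), -(-3), -(-2)) = (-5, 3, 2)
Step 3: (-5, 3, 2) -> (-(2), -(-5), -(3)) = (-2, 5, -3)
Step 4: (-2, 5, -3) -> (-(-3), -(-2), -(5)) = (3, 2, -5)
Step 5: (3, 2, -5) -> (-(-5), -(3), -(2)) = (5, -3, -2)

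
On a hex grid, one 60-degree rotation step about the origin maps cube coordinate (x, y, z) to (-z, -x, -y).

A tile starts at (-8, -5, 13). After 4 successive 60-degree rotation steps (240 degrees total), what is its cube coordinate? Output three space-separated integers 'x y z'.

Answer: 13 -8 -5

Derivation:
Start: (-8, -5, 13)
Step 1: (-8, -5, 13) -> (-(13), -(-8), -(-5)) = (-13, 8, 5)
Step 2: (-13, 8, 5) -> (-(5), -(-13), -(8)) = (-5, 13, -8)
Step 3: (-5, 13, -8) -> (-(-8), -(-5), -(13)) = (8, 5, -13)
Step 4: (8, 5, -13) -> (-(-13), -(8), -(5)) = (13, -8, -5)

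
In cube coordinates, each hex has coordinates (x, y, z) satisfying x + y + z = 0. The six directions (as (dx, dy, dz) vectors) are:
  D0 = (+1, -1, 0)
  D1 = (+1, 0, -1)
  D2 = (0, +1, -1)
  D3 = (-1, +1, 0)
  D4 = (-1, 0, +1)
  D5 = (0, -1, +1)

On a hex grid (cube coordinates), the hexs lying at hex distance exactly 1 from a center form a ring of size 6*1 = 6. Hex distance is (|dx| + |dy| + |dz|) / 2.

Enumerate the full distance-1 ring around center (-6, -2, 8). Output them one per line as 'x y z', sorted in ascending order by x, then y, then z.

Answer: -7 -2 9
-7 -1 8
-6 -3 9
-6 -1 7
-5 -3 8
-5 -2 7

Derivation:
Walk ring at distance 1 from (-6, -2, 8):
Start at center + D4*1 = (-7, -2, 9)
  hex 0: (-7, -2, 9)
  hex 1: (-6, -3, 9)
  hex 2: (-5, -3, 8)
  hex 3: (-5, -2, 7)
  hex 4: (-6, -1, 7)
  hex 5: (-7, -1, 8)
Sorted: 6 hexes.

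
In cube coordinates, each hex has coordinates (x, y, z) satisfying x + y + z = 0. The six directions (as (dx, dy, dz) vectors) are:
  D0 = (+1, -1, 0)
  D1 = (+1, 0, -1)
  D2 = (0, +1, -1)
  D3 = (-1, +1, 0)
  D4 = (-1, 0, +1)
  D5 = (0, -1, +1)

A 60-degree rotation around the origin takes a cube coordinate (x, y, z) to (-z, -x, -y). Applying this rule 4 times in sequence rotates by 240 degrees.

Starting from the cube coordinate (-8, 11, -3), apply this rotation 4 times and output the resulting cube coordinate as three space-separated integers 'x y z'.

Answer: -3 -8 11

Derivation:
Start: (-8, 11, -3)
Step 1: (-8, 11, -3) -> (-(-3), -(-8), -(11)) = (3, 8, -11)
Step 2: (3, 8, -11) -> (-(-11), -(3), -(8)) = (11, -3, -8)
Step 3: (11, -3, -8) -> (-(-8), -(11), -(-3)) = (8, -11, 3)
Step 4: (8, -11, 3) -> (-(3), -(8), -(-11)) = (-3, -8, 11)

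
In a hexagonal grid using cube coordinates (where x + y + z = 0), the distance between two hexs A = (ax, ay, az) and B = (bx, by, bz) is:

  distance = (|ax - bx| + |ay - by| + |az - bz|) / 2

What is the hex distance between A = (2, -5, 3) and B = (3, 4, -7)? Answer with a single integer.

Answer: 10

Derivation:
|ax - bx| = |2 - 3| = 1
|ay - by| = |-5 - 4| = 9
|az - bz| = |3 - (-7)| = 10
distance = (1 + 9 + 10) / 2 = 20 / 2 = 10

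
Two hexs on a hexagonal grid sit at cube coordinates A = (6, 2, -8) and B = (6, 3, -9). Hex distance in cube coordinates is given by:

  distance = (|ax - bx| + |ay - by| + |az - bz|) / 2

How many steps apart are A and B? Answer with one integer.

Answer: 1

Derivation:
|ax - bx| = |6 - 6| = 0
|ay - by| = |2 - 3| = 1
|az - bz| = |-8 - (-9)| = 1
distance = (0 + 1 + 1) / 2 = 2 / 2 = 1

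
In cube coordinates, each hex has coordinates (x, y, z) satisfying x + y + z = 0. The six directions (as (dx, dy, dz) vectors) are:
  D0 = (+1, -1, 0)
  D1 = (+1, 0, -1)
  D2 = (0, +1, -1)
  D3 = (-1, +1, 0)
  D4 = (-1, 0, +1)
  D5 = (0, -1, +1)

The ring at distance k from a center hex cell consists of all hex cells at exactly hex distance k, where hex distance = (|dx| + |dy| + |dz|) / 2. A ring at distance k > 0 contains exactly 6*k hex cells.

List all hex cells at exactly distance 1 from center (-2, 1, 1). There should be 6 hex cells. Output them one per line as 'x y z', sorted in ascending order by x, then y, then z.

Walk ring at distance 1 from (-2, 1, 1):
Start at center + D4*1 = (-3, 1, 2)
  hex 0: (-3, 1, 2)
  hex 1: (-2, 0, 2)
  hex 2: (-1, 0, 1)
  hex 3: (-1, 1, 0)
  hex 4: (-2, 2, 0)
  hex 5: (-3, 2, 1)
Sorted: 6 hexes.

Answer: -3 1 2
-3 2 1
-2 0 2
-2 2 0
-1 0 1
-1 1 0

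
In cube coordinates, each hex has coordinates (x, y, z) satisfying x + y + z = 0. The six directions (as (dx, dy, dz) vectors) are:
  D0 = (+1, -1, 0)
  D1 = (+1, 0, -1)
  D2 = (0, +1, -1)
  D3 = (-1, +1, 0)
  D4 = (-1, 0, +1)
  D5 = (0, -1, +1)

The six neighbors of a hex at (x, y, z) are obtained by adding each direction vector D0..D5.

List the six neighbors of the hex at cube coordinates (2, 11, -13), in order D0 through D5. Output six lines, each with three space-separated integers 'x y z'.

Center: (2, 11, -13). Add each direction:
  D0: (2, 11, -13) + (1, -1, 0) = (3, 10, -13)
  D1: (2, 11, -13) + (1, 0, -1) = (3, 11, -14)
  D2: (2, 11, -13) + (0, 1, -1) = (2, 12, -14)
  D3: (2, 11, -13) + (-1, 1, 0) = (1, 12, -13)
  D4: (2, 11, -13) + (-1, 0, 1) = (1, 11, -12)
  D5: (2, 11, -13) + (0, -1, 1) = (2, 10, -12)

Answer: 3 10 -13
3 11 -14
2 12 -14
1 12 -13
1 11 -12
2 10 -12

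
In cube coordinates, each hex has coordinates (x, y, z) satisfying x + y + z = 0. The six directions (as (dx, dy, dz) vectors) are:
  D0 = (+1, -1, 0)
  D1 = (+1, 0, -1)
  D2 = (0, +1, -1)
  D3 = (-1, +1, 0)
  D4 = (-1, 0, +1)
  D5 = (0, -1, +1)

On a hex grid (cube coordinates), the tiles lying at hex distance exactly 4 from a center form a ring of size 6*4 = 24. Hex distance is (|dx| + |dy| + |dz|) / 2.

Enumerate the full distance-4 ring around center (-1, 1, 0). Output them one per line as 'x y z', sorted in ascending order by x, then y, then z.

Answer: -5 1 4
-5 2 3
-5 3 2
-5 4 1
-5 5 0
-4 0 4
-4 5 -1
-3 -1 4
-3 5 -2
-2 -2 4
-2 5 -3
-1 -3 4
-1 5 -4
0 -3 3
0 4 -4
1 -3 2
1 3 -4
2 -3 1
2 2 -4
3 -3 0
3 -2 -1
3 -1 -2
3 0 -3
3 1 -4

Derivation:
Walk ring at distance 4 from (-1, 1, 0):
Start at center + D4*4 = (-5, 1, 4)
  hex 0: (-5, 1, 4)
  hex 1: (-4, 0, 4)
  hex 2: (-3, -1, 4)
  hex 3: (-2, -2, 4)
  hex 4: (-1, -3, 4)
  hex 5: (0, -3, 3)
  hex 6: (1, -3, 2)
  hex 7: (2, -3, 1)
  hex 8: (3, -3, 0)
  hex 9: (3, -2, -1)
  hex 10: (3, -1, -2)
  hex 11: (3, 0, -3)
  hex 12: (3, 1, -4)
  hex 13: (2, 2, -4)
  hex 14: (1, 3, -4)
  hex 15: (0, 4, -4)
  hex 16: (-1, 5, -4)
  hex 17: (-2, 5, -3)
  hex 18: (-3, 5, -2)
  hex 19: (-4, 5, -1)
  hex 20: (-5, 5, 0)
  hex 21: (-5, 4, 1)
  hex 22: (-5, 3, 2)
  hex 23: (-5, 2, 3)
Sorted: 24 hexes.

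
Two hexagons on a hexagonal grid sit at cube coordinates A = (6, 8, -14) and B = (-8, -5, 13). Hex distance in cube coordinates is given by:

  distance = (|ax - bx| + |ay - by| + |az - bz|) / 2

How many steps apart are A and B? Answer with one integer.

|ax - bx| = |6 - (-8)| = 14
|ay - by| = |8 - (-5)| = 13
|az - bz| = |-14 - 13| = 27
distance = (14 + 13 + 27) / 2 = 54 / 2 = 27

Answer: 27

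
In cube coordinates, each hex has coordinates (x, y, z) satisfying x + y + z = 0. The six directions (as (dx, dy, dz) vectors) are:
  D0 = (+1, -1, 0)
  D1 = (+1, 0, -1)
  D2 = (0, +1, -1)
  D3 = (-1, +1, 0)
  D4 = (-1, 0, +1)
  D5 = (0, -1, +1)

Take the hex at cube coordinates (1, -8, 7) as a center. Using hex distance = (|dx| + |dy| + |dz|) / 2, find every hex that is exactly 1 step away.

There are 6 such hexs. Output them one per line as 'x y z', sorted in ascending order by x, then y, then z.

Answer: 0 -8 8
0 -7 7
1 -9 8
1 -7 6
2 -9 7
2 -8 6

Derivation:
Walk ring at distance 1 from (1, -8, 7):
Start at center + D4*1 = (0, -8, 8)
  hex 0: (0, -8, 8)
  hex 1: (1, -9, 8)
  hex 2: (2, -9, 7)
  hex 3: (2, -8, 6)
  hex 4: (1, -7, 6)
  hex 5: (0, -7, 7)
Sorted: 6 hexes.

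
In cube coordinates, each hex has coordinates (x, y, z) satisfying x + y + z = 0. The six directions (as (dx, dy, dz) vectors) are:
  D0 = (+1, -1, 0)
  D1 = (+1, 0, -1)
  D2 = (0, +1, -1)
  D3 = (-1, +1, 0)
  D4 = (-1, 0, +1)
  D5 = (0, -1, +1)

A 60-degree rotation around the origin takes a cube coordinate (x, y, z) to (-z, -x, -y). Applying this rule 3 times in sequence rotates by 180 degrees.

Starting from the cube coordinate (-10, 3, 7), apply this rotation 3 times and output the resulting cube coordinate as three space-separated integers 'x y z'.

Answer: 10 -3 -7

Derivation:
Start: (-10, 3, 7)
Step 1: (-10, 3, 7) -> (-(7), -(-10), -(3)) = (-7, 10, -3)
Step 2: (-7, 10, -3) -> (-(-3), -(-7), -(10)) = (3, 7, -10)
Step 3: (3, 7, -10) -> (-(-10), -(3), -(7)) = (10, -3, -7)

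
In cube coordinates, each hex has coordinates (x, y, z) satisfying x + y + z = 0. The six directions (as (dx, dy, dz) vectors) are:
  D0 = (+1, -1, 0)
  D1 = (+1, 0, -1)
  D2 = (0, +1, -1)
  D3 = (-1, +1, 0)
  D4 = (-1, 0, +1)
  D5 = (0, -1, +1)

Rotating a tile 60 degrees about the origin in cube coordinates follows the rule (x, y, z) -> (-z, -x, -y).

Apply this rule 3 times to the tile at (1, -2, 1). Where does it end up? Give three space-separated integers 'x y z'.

Start: (1, -2, 1)
Step 1: (1, -2, 1) -> (-(1), -(1), -(-2)) = (-1, -1, 2)
Step 2: (-1, -1, 2) -> (-(2), -(-1), -(-1)) = (-2, 1, 1)
Step 3: (-2, 1, 1) -> (-(1), -(-2), -(1)) = (-1, 2, -1)

Answer: -1 2 -1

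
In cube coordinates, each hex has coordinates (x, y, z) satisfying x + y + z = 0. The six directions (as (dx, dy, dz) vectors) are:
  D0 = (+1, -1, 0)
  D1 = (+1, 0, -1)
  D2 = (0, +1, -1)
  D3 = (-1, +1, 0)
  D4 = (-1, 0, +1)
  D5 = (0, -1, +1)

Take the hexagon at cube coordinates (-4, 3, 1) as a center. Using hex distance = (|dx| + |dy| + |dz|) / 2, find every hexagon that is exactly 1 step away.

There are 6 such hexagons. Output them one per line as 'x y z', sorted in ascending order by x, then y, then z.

Walk ring at distance 1 from (-4, 3, 1):
Start at center + D4*1 = (-5, 3, 2)
  hex 0: (-5, 3, 2)
  hex 1: (-4, 2, 2)
  hex 2: (-3, 2, 1)
  hex 3: (-3, 3, 0)
  hex 4: (-4, 4, 0)
  hex 5: (-5, 4, 1)
Sorted: 6 hexes.

Answer: -5 3 2
-5 4 1
-4 2 2
-4 4 0
-3 2 1
-3 3 0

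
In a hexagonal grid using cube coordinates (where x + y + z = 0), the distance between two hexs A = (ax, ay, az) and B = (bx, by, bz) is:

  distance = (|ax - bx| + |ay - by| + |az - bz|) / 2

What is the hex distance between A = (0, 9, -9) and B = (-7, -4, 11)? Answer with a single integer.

|ax - bx| = |0 - (-7)| = 7
|ay - by| = |9 - (-4)| = 13
|az - bz| = |-9 - 11| = 20
distance = (7 + 13 + 20) / 2 = 40 / 2 = 20

Answer: 20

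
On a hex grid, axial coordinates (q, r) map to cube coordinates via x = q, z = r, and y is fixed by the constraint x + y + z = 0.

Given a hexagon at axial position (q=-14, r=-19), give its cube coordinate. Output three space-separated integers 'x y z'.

Answer: -14 33 -19

Derivation:
x = q = -14
z = r = -19
y = -x - z = -(-14) - (-19) = 33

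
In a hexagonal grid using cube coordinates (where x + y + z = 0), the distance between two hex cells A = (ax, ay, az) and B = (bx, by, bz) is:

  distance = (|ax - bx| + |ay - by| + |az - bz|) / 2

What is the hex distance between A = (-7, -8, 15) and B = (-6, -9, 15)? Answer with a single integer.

|ax - bx| = |-7 - (-6)| = 1
|ay - by| = |-8 - (-9)| = 1
|az - bz| = |15 - 15| = 0
distance = (1 + 1 + 0) / 2 = 2 / 2 = 1

Answer: 1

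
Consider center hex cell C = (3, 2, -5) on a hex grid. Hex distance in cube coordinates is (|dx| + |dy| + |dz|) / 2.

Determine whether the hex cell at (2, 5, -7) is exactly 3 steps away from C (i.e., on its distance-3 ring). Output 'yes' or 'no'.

|px - cx| = |2 - 3| = 1
|py - cy| = |5 - 2| = 3
|pz - cz| = |-7 - (-5)| = 2
distance = (1+3+2)/2 = 6/2 = 3
radius = 3; distance == radius -> yes

Answer: yes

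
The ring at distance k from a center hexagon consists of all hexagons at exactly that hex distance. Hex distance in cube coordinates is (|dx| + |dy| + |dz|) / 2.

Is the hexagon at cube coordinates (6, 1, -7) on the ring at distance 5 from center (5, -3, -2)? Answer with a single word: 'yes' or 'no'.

|px - cx| = |6 - 5| = 1
|py - cy| = |1 - (-3)| = 4
|pz - cz| = |-7 - (-2)| = 5
distance = (1+4+5)/2 = 10/2 = 5
radius = 5; distance == radius -> yes

Answer: yes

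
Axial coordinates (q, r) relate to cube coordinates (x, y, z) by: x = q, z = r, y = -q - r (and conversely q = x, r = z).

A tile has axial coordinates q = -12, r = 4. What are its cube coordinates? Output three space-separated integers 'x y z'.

Answer: -12 8 4

Derivation:
x = q = -12
z = r = 4
y = -x - z = -(-12) - (4) = 8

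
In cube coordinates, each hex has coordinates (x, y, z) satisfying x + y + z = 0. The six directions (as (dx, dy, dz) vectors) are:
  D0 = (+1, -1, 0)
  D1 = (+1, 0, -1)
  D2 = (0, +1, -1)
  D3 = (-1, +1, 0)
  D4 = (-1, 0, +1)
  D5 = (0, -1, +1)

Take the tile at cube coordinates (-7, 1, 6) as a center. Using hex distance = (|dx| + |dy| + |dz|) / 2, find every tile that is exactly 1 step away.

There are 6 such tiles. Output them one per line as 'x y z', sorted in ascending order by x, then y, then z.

Walk ring at distance 1 from (-7, 1, 6):
Start at center + D4*1 = (-8, 1, 7)
  hex 0: (-8, 1, 7)
  hex 1: (-7, 0, 7)
  hex 2: (-6, 0, 6)
  hex 3: (-6, 1, 5)
  hex 4: (-7, 2, 5)
  hex 5: (-8, 2, 6)
Sorted: 6 hexes.

Answer: -8 1 7
-8 2 6
-7 0 7
-7 2 5
-6 0 6
-6 1 5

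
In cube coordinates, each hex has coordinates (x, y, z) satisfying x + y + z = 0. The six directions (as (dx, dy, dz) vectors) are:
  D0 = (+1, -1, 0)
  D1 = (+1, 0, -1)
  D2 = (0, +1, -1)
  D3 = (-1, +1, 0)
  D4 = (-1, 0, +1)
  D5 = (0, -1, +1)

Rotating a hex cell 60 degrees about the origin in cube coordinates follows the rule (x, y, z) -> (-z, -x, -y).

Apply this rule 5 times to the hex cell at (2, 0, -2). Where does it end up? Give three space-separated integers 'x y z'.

Start: (2, 0, -2)
Step 1: (2, 0, -2) -> (-(-2), -(2), -(0)) = (2, -2, 0)
Step 2: (2, -2, 0) -> (-(0), -(2), -(-2)) = (0, -2, 2)
Step 3: (0, -2, 2) -> (-(2), -(0), -(-2)) = (-2, 0, 2)
Step 4: (-2, 0, 2) -> (-(2), -(-2), -(0)) = (-2, 2, 0)
Step 5: (-2, 2, 0) -> (-(0), -(-2), -(2)) = (0, 2, -2)

Answer: 0 2 -2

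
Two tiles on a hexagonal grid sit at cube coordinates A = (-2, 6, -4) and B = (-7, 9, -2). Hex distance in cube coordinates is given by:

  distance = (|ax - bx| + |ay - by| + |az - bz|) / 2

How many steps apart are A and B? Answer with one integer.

Answer: 5

Derivation:
|ax - bx| = |-2 - (-7)| = 5
|ay - by| = |6 - 9| = 3
|az - bz| = |-4 - (-2)| = 2
distance = (5 + 3 + 2) / 2 = 10 / 2 = 5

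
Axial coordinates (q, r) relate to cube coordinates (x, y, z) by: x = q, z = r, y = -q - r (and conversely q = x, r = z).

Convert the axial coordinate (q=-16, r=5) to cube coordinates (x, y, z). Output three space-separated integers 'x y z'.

Answer: -16 11 5

Derivation:
x = q = -16
z = r = 5
y = -x - z = -(-16) - (5) = 11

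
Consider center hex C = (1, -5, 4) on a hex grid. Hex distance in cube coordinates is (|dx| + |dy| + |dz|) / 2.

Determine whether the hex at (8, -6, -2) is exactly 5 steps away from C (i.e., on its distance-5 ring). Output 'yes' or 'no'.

|px - cx| = |8 - 1| = 7
|py - cy| = |-6 - (-5)| = 1
|pz - cz| = |-2 - 4| = 6
distance = (7+1+6)/2 = 14/2 = 7
radius = 5; distance != radius -> no

Answer: no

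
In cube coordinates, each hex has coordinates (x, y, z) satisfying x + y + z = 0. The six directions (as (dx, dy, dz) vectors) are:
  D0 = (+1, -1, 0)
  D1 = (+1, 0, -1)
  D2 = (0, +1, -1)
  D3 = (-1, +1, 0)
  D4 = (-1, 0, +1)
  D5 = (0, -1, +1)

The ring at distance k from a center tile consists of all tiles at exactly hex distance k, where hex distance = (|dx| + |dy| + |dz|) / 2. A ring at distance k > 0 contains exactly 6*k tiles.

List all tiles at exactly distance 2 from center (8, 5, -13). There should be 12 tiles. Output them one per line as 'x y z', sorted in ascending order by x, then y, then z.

Walk ring at distance 2 from (8, 5, -13):
Start at center + D4*2 = (6, 5, -11)
  hex 0: (6, 5, -11)
  hex 1: (7, 4, -11)
  hex 2: (8, 3, -11)
  hex 3: (9, 3, -12)
  hex 4: (10, 3, -13)
  hex 5: (10, 4, -14)
  hex 6: (10, 5, -15)
  hex 7: (9, 6, -15)
  hex 8: (8, 7, -15)
  hex 9: (7, 7, -14)
  hex 10: (6, 7, -13)
  hex 11: (6, 6, -12)
Sorted: 12 hexes.

Answer: 6 5 -11
6 6 -12
6 7 -13
7 4 -11
7 7 -14
8 3 -11
8 7 -15
9 3 -12
9 6 -15
10 3 -13
10 4 -14
10 5 -15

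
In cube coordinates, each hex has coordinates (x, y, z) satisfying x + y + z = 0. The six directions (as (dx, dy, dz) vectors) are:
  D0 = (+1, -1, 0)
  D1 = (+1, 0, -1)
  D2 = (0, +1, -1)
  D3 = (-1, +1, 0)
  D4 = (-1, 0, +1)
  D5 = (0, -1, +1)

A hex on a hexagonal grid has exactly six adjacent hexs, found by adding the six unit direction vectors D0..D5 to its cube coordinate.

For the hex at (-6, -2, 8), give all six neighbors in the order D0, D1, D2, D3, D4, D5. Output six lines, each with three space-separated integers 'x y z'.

Answer: -5 -3 8
-5 -2 7
-6 -1 7
-7 -1 8
-7 -2 9
-6 -3 9

Derivation:
Center: (-6, -2, 8). Add each direction:
  D0: (-6, -2, 8) + (1, -1, 0) = (-5, -3, 8)
  D1: (-6, -2, 8) + (1, 0, -1) = (-5, -2, 7)
  D2: (-6, -2, 8) + (0, 1, -1) = (-6, -1, 7)
  D3: (-6, -2, 8) + (-1, 1, 0) = (-7, -1, 8)
  D4: (-6, -2, 8) + (-1, 0, 1) = (-7, -2, 9)
  D5: (-6, -2, 8) + (0, -1, 1) = (-6, -3, 9)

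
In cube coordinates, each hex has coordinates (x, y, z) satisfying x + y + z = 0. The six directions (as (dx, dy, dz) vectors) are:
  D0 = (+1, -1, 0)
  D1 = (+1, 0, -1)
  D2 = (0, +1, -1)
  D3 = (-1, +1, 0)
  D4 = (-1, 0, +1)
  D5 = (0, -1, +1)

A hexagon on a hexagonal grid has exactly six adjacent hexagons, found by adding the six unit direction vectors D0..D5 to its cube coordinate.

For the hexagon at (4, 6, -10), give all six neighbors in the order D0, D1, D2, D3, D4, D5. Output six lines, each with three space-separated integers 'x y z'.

Answer: 5 5 -10
5 6 -11
4 7 -11
3 7 -10
3 6 -9
4 5 -9

Derivation:
Center: (4, 6, -10). Add each direction:
  D0: (4, 6, -10) + (1, -1, 0) = (5, 5, -10)
  D1: (4, 6, -10) + (1, 0, -1) = (5, 6, -11)
  D2: (4, 6, -10) + (0, 1, -1) = (4, 7, -11)
  D3: (4, 6, -10) + (-1, 1, 0) = (3, 7, -10)
  D4: (4, 6, -10) + (-1, 0, 1) = (3, 6, -9)
  D5: (4, 6, -10) + (0, -1, 1) = (4, 5, -9)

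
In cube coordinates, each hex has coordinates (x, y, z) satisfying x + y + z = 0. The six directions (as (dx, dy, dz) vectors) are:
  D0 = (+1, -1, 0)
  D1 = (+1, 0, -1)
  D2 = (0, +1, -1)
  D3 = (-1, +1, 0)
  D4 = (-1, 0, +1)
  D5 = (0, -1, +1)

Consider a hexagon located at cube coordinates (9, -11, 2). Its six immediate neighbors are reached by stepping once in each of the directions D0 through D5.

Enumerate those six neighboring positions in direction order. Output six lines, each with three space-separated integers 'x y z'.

Answer: 10 -12 2
10 -11 1
9 -10 1
8 -10 2
8 -11 3
9 -12 3

Derivation:
Center: (9, -11, 2). Add each direction:
  D0: (9, -11, 2) + (1, -1, 0) = (10, -12, 2)
  D1: (9, -11, 2) + (1, 0, -1) = (10, -11, 1)
  D2: (9, -11, 2) + (0, 1, -1) = (9, -10, 1)
  D3: (9, -11, 2) + (-1, 1, 0) = (8, -10, 2)
  D4: (9, -11, 2) + (-1, 0, 1) = (8, -11, 3)
  D5: (9, -11, 2) + (0, -1, 1) = (9, -12, 3)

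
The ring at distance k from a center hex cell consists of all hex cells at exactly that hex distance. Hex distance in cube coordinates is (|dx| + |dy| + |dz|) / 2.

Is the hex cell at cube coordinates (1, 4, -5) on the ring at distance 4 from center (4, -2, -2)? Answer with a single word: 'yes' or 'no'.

Answer: no

Derivation:
|px - cx| = |1 - 4| = 3
|py - cy| = |4 - (-2)| = 6
|pz - cz| = |-5 - (-2)| = 3
distance = (3+6+3)/2 = 12/2 = 6
radius = 4; distance != radius -> no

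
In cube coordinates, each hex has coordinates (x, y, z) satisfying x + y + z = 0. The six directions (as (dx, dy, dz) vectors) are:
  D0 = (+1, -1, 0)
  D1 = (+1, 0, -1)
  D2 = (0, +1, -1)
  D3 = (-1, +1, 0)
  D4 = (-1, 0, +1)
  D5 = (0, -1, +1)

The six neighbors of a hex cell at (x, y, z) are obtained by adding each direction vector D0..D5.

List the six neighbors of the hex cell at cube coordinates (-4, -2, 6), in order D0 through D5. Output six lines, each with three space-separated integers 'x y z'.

Center: (-4, -2, 6). Add each direction:
  D0: (-4, -2, 6) + (1, -1, 0) = (-3, -3, 6)
  D1: (-4, -2, 6) + (1, 0, -1) = (-3, -2, 5)
  D2: (-4, -2, 6) + (0, 1, -1) = (-4, -1, 5)
  D3: (-4, -2, 6) + (-1, 1, 0) = (-5, -1, 6)
  D4: (-4, -2, 6) + (-1, 0, 1) = (-5, -2, 7)
  D5: (-4, -2, 6) + (0, -1, 1) = (-4, -3, 7)

Answer: -3 -3 6
-3 -2 5
-4 -1 5
-5 -1 6
-5 -2 7
-4 -3 7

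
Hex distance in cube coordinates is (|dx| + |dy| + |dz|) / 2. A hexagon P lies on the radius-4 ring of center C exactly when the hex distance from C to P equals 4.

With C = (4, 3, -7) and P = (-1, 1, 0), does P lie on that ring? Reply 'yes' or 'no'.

|px - cx| = |-1 - 4| = 5
|py - cy| = |1 - 3| = 2
|pz - cz| = |0 - (-7)| = 7
distance = (5+2+7)/2 = 14/2 = 7
radius = 4; distance != radius -> no

Answer: no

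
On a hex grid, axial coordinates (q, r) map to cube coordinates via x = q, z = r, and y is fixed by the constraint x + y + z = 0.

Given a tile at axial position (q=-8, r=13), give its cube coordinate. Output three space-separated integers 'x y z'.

Answer: -8 -5 13

Derivation:
x = q = -8
z = r = 13
y = -x - z = -(-8) - (13) = -5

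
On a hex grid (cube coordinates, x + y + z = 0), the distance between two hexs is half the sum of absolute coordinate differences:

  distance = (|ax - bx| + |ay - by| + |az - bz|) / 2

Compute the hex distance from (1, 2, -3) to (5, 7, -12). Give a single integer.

|ax - bx| = |1 - 5| = 4
|ay - by| = |2 - 7| = 5
|az - bz| = |-3 - (-12)| = 9
distance = (4 + 5 + 9) / 2 = 18 / 2 = 9

Answer: 9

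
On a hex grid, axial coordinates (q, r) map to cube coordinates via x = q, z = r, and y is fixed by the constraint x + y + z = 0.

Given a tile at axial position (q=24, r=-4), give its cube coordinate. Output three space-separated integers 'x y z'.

x = q = 24
z = r = -4
y = -x - z = -(24) - (-4) = -20

Answer: 24 -20 -4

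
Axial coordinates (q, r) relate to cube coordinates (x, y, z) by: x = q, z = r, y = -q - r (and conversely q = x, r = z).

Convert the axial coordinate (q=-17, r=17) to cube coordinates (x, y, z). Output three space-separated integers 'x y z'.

Answer: -17 0 17

Derivation:
x = q = -17
z = r = 17
y = -x - z = -(-17) - (17) = 0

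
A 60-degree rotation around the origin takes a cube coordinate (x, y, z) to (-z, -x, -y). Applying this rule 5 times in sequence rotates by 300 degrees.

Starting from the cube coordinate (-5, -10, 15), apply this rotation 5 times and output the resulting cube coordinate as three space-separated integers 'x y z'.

Start: (-5, -10, 15)
Step 1: (-5, -10, 15) -> (-(15), -(-5), -(-10)) = (-15, 5, 10)
Step 2: (-15, 5, 10) -> (-(10), -(-15), -(5)) = (-10, 15, -5)
Step 3: (-10, 15, -5) -> (-(-5), -(-10), -(15)) = (5, 10, -15)
Step 4: (5, 10, -15) -> (-(-15), -(5), -(10)) = (15, -5, -10)
Step 5: (15, -5, -10) -> (-(-10), -(15), -(-5)) = (10, -15, 5)

Answer: 10 -15 5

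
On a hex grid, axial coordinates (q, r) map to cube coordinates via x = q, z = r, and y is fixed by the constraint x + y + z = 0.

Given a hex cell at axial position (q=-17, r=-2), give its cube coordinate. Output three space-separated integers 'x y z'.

Answer: -17 19 -2

Derivation:
x = q = -17
z = r = -2
y = -x - z = -(-17) - (-2) = 19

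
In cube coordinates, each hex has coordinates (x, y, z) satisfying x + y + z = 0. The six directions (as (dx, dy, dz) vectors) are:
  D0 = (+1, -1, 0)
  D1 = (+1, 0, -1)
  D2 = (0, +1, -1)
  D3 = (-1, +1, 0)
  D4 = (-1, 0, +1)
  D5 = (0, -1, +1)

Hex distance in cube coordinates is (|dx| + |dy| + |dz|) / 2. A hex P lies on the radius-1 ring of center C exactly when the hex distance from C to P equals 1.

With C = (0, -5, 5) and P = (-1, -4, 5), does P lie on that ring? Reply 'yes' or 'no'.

|px - cx| = |-1 - 0| = 1
|py - cy| = |-4 - (-5)| = 1
|pz - cz| = |5 - 5| = 0
distance = (1+1+0)/2 = 2/2 = 1
radius = 1; distance == radius -> yes

Answer: yes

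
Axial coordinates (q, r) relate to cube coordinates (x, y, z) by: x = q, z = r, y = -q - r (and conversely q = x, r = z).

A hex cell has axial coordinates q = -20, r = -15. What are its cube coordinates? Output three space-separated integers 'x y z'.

x = q = -20
z = r = -15
y = -x - z = -(-20) - (-15) = 35

Answer: -20 35 -15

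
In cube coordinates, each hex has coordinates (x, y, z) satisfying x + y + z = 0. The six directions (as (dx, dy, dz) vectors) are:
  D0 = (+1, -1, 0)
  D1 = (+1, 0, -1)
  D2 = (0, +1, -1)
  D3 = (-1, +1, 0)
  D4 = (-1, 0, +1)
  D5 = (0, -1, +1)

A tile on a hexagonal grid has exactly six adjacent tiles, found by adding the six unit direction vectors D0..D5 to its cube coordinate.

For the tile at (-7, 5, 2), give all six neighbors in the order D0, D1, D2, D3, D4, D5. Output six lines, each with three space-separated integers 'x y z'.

Center: (-7, 5, 2). Add each direction:
  D0: (-7, 5, 2) + (1, -1, 0) = (-6, 4, 2)
  D1: (-7, 5, 2) + (1, 0, -1) = (-6, 5, 1)
  D2: (-7, 5, 2) + (0, 1, -1) = (-7, 6, 1)
  D3: (-7, 5, 2) + (-1, 1, 0) = (-8, 6, 2)
  D4: (-7, 5, 2) + (-1, 0, 1) = (-8, 5, 3)
  D5: (-7, 5, 2) + (0, -1, 1) = (-7, 4, 3)

Answer: -6 4 2
-6 5 1
-7 6 1
-8 6 2
-8 5 3
-7 4 3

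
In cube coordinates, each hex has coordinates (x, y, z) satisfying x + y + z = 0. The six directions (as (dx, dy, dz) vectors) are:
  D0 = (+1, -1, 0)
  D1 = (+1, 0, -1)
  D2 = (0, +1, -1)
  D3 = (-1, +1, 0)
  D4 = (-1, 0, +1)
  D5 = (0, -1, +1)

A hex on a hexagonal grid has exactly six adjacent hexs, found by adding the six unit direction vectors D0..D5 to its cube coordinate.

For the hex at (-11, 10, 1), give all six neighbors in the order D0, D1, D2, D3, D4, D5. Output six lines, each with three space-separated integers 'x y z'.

Answer: -10 9 1
-10 10 0
-11 11 0
-12 11 1
-12 10 2
-11 9 2

Derivation:
Center: (-11, 10, 1). Add each direction:
  D0: (-11, 10, 1) + (1, -1, 0) = (-10, 9, 1)
  D1: (-11, 10, 1) + (1, 0, -1) = (-10, 10, 0)
  D2: (-11, 10, 1) + (0, 1, -1) = (-11, 11, 0)
  D3: (-11, 10, 1) + (-1, 1, 0) = (-12, 11, 1)
  D4: (-11, 10, 1) + (-1, 0, 1) = (-12, 10, 2)
  D5: (-11, 10, 1) + (0, -1, 1) = (-11, 9, 2)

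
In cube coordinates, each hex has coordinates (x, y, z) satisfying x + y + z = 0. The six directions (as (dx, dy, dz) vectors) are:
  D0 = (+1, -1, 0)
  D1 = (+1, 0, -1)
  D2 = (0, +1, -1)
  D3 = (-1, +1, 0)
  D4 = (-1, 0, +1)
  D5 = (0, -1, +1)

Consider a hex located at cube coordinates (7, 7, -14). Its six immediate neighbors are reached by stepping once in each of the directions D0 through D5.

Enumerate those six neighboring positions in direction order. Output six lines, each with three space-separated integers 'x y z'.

Center: (7, 7, -14). Add each direction:
  D0: (7, 7, -14) + (1, -1, 0) = (8, 6, -14)
  D1: (7, 7, -14) + (1, 0, -1) = (8, 7, -15)
  D2: (7, 7, -14) + (0, 1, -1) = (7, 8, -15)
  D3: (7, 7, -14) + (-1, 1, 0) = (6, 8, -14)
  D4: (7, 7, -14) + (-1, 0, 1) = (6, 7, -13)
  D5: (7, 7, -14) + (0, -1, 1) = (7, 6, -13)

Answer: 8 6 -14
8 7 -15
7 8 -15
6 8 -14
6 7 -13
7 6 -13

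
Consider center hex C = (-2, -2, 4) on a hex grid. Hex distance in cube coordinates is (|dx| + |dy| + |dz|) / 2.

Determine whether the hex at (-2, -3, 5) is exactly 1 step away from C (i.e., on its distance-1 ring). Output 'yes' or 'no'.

Answer: yes

Derivation:
|px - cx| = |-2 - (-2)| = 0
|py - cy| = |-3 - (-2)| = 1
|pz - cz| = |5 - 4| = 1
distance = (0+1+1)/2 = 2/2 = 1
radius = 1; distance == radius -> yes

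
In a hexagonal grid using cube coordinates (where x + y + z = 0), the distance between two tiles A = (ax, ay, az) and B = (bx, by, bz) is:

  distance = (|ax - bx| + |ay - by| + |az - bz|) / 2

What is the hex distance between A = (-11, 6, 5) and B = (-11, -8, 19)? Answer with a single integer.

Answer: 14

Derivation:
|ax - bx| = |-11 - (-11)| = 0
|ay - by| = |6 - (-8)| = 14
|az - bz| = |5 - 19| = 14
distance = (0 + 14 + 14) / 2 = 28 / 2 = 14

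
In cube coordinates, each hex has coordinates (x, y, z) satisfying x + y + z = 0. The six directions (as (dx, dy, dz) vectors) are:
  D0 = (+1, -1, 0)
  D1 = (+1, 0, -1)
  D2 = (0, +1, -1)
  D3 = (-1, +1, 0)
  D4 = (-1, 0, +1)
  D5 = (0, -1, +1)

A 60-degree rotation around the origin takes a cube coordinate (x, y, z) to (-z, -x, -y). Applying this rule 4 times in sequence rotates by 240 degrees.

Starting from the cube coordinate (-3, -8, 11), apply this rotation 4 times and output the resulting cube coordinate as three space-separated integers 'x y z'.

Answer: 11 -3 -8

Derivation:
Start: (-3, -8, 11)
Step 1: (-3, -8, 11) -> (-(11), -(-3), -(-8)) = (-11, 3, 8)
Step 2: (-11, 3, 8) -> (-(8), -(-11), -(3)) = (-8, 11, -3)
Step 3: (-8, 11, -3) -> (-(-3), -(-8), -(11)) = (3, 8, -11)
Step 4: (3, 8, -11) -> (-(-11), -(3), -(8)) = (11, -3, -8)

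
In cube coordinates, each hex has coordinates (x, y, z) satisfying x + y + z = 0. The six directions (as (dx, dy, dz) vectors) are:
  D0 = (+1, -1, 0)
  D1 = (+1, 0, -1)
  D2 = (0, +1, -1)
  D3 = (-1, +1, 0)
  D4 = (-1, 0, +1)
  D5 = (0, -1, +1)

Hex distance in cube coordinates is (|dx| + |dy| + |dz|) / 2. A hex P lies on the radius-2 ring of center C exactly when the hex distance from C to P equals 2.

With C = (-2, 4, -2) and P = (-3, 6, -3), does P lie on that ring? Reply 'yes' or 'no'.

|px - cx| = |-3 - (-2)| = 1
|py - cy| = |6 - 4| = 2
|pz - cz| = |-3 - (-2)| = 1
distance = (1+2+1)/2 = 4/2 = 2
radius = 2; distance == radius -> yes

Answer: yes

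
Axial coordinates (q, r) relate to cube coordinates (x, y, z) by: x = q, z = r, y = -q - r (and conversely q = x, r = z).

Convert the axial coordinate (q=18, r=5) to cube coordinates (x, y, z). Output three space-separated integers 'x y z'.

x = q = 18
z = r = 5
y = -x - z = -(18) - (5) = -23

Answer: 18 -23 5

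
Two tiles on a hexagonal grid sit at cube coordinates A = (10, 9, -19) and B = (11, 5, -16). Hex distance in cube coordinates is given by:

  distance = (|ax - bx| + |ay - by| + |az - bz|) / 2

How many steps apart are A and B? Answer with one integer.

|ax - bx| = |10 - 11| = 1
|ay - by| = |9 - 5| = 4
|az - bz| = |-19 - (-16)| = 3
distance = (1 + 4 + 3) / 2 = 8 / 2 = 4

Answer: 4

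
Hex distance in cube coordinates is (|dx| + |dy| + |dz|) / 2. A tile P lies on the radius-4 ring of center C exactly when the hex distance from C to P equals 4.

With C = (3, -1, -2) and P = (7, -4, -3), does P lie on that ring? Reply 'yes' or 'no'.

|px - cx| = |7 - 3| = 4
|py - cy| = |-4 - (-1)| = 3
|pz - cz| = |-3 - (-2)| = 1
distance = (4+3+1)/2 = 8/2 = 4
radius = 4; distance == radius -> yes

Answer: yes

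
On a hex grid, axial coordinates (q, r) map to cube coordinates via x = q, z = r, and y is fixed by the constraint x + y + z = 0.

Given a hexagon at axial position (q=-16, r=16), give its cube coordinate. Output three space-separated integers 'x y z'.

Answer: -16 0 16

Derivation:
x = q = -16
z = r = 16
y = -x - z = -(-16) - (16) = 0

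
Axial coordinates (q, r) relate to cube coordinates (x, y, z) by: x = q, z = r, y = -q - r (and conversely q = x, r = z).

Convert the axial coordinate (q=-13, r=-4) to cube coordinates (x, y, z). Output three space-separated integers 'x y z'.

x = q = -13
z = r = -4
y = -x - z = -(-13) - (-4) = 17

Answer: -13 17 -4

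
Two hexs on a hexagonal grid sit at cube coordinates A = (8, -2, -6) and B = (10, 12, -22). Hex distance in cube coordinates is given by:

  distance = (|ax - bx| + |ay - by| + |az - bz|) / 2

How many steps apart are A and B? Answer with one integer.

Answer: 16

Derivation:
|ax - bx| = |8 - 10| = 2
|ay - by| = |-2 - 12| = 14
|az - bz| = |-6 - (-22)| = 16
distance = (2 + 14 + 16) / 2 = 32 / 2 = 16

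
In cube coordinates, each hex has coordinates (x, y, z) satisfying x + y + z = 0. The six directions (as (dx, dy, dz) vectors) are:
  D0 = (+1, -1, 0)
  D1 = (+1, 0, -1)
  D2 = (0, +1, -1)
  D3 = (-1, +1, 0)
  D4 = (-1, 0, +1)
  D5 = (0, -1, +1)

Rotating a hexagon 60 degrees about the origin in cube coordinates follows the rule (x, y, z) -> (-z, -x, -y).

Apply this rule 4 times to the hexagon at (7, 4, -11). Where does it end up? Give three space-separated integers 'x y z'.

Answer: -11 7 4

Derivation:
Start: (7, 4, -11)
Step 1: (7, 4, -11) -> (-(-11), -(7), -(4)) = (11, -7, -4)
Step 2: (11, -7, -4) -> (-(-4), -(11), -(-7)) = (4, -11, 7)
Step 3: (4, -11, 7) -> (-(7), -(4), -(-11)) = (-7, -4, 11)
Step 4: (-7, -4, 11) -> (-(11), -(-7), -(-4)) = (-11, 7, 4)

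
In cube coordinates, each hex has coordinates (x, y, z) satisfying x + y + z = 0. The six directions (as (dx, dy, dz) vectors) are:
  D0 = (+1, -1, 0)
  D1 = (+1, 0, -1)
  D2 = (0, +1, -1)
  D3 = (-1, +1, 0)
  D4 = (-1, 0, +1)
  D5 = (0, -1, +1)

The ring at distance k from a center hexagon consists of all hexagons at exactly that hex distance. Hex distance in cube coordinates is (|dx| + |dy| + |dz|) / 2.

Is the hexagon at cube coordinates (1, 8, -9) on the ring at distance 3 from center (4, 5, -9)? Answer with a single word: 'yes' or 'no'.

Answer: yes

Derivation:
|px - cx| = |1 - 4| = 3
|py - cy| = |8 - 5| = 3
|pz - cz| = |-9 - (-9)| = 0
distance = (3+3+0)/2 = 6/2 = 3
radius = 3; distance == radius -> yes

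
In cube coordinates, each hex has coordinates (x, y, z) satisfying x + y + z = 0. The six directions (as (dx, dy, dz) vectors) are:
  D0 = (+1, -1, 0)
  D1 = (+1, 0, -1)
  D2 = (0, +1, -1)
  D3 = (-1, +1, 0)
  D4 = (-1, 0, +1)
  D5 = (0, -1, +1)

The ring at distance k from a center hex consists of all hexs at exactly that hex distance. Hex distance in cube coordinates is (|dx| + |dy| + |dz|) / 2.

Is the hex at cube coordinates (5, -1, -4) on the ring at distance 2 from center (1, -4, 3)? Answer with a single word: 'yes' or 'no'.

Answer: no

Derivation:
|px - cx| = |5 - 1| = 4
|py - cy| = |-1 - (-4)| = 3
|pz - cz| = |-4 - 3| = 7
distance = (4+3+7)/2 = 14/2 = 7
radius = 2; distance != radius -> no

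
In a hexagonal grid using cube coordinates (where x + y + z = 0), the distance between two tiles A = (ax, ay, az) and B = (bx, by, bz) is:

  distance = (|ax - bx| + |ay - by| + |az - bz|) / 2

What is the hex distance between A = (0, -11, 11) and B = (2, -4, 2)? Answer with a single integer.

|ax - bx| = |0 - 2| = 2
|ay - by| = |-11 - (-4)| = 7
|az - bz| = |11 - 2| = 9
distance = (2 + 7 + 9) / 2 = 18 / 2 = 9

Answer: 9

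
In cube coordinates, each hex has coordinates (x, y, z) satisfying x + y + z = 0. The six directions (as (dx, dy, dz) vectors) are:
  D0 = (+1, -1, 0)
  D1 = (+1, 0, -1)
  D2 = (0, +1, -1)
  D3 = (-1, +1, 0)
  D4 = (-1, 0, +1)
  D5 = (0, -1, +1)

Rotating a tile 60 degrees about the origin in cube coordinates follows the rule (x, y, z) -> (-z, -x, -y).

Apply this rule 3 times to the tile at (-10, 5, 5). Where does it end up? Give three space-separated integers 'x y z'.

Start: (-10, 5, 5)
Step 1: (-10, 5, 5) -> (-(5), -(-10), -(5)) = (-5, 10, -5)
Step 2: (-5, 10, -5) -> (-(-5), -(-5), -(10)) = (5, 5, -10)
Step 3: (5, 5, -10) -> (-(-10), -(5), -(5)) = (10, -5, -5)

Answer: 10 -5 -5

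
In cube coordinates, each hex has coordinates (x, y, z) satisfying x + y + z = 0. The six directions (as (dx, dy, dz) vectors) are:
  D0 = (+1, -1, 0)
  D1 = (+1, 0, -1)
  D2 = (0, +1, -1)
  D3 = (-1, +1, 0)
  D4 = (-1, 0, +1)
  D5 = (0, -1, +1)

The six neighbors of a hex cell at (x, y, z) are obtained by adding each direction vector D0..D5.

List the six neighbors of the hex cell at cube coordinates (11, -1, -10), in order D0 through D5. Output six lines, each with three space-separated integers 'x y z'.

Answer: 12 -2 -10
12 -1 -11
11 0 -11
10 0 -10
10 -1 -9
11 -2 -9

Derivation:
Center: (11, -1, -10). Add each direction:
  D0: (11, -1, -10) + (1, -1, 0) = (12, -2, -10)
  D1: (11, -1, -10) + (1, 0, -1) = (12, -1, -11)
  D2: (11, -1, -10) + (0, 1, -1) = (11, 0, -11)
  D3: (11, -1, -10) + (-1, 1, 0) = (10, 0, -10)
  D4: (11, -1, -10) + (-1, 0, 1) = (10, -1, -9)
  D5: (11, -1, -10) + (0, -1, 1) = (11, -2, -9)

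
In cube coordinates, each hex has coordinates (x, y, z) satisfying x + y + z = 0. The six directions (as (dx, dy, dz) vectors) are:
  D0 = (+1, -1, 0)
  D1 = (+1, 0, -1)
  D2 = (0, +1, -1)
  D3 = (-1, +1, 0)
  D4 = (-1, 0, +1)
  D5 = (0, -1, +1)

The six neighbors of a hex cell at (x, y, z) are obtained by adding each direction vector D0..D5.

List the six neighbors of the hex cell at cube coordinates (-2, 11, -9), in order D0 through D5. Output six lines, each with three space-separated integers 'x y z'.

Answer: -1 10 -9
-1 11 -10
-2 12 -10
-3 12 -9
-3 11 -8
-2 10 -8

Derivation:
Center: (-2, 11, -9). Add each direction:
  D0: (-2, 11, -9) + (1, -1, 0) = (-1, 10, -9)
  D1: (-2, 11, -9) + (1, 0, -1) = (-1, 11, -10)
  D2: (-2, 11, -9) + (0, 1, -1) = (-2, 12, -10)
  D3: (-2, 11, -9) + (-1, 1, 0) = (-3, 12, -9)
  D4: (-2, 11, -9) + (-1, 0, 1) = (-3, 11, -8)
  D5: (-2, 11, -9) + (0, -1, 1) = (-2, 10, -8)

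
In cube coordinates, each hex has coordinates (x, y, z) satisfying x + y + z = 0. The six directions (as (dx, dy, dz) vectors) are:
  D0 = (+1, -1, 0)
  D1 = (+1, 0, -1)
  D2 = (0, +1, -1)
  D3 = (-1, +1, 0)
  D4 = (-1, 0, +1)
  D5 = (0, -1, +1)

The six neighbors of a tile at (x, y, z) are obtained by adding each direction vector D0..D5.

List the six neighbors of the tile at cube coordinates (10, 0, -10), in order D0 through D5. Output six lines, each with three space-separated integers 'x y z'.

Center: (10, 0, -10). Add each direction:
  D0: (10, 0, -10) + (1, -1, 0) = (11, -1, -10)
  D1: (10, 0, -10) + (1, 0, -1) = (11, 0, -11)
  D2: (10, 0, -10) + (0, 1, -1) = (10, 1, -11)
  D3: (10, 0, -10) + (-1, 1, 0) = (9, 1, -10)
  D4: (10, 0, -10) + (-1, 0, 1) = (9, 0, -9)
  D5: (10, 0, -10) + (0, -1, 1) = (10, -1, -9)

Answer: 11 -1 -10
11 0 -11
10 1 -11
9 1 -10
9 0 -9
10 -1 -9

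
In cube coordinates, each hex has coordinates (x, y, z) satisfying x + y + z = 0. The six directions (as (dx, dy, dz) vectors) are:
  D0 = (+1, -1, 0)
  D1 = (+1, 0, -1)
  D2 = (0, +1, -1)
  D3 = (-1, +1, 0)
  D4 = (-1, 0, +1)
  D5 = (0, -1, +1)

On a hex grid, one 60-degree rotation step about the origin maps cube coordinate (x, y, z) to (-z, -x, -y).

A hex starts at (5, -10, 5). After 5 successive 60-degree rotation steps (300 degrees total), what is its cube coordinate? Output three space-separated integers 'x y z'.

Start: (5, -10, 5)
Step 1: (5, -10, 5) -> (-(5), -(5), -(-10)) = (-5, -5, 10)
Step 2: (-5, -5, 10) -> (-(10), -(-5), -(-5)) = (-10, 5, 5)
Step 3: (-10, 5, 5) -> (-(5), -(-10), -(5)) = (-5, 10, -5)
Step 4: (-5, 10, -5) -> (-(-5), -(-5), -(10)) = (5, 5, -10)
Step 5: (5, 5, -10) -> (-(-10), -(5), -(5)) = (10, -5, -5)

Answer: 10 -5 -5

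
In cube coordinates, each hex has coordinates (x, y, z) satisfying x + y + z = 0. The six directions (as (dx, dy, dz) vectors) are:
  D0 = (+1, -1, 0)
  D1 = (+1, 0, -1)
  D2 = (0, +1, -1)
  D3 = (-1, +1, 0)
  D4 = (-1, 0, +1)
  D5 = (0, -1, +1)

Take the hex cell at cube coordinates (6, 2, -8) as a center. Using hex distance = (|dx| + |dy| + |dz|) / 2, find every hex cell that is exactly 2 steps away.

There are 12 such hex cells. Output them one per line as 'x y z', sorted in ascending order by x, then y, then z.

Walk ring at distance 2 from (6, 2, -8):
Start at center + D4*2 = (4, 2, -6)
  hex 0: (4, 2, -6)
  hex 1: (5, 1, -6)
  hex 2: (6, 0, -6)
  hex 3: (7, 0, -7)
  hex 4: (8, 0, -8)
  hex 5: (8, 1, -9)
  hex 6: (8, 2, -10)
  hex 7: (7, 3, -10)
  hex 8: (6, 4, -10)
  hex 9: (5, 4, -9)
  hex 10: (4, 4, -8)
  hex 11: (4, 3, -7)
Sorted: 12 hexes.

Answer: 4 2 -6
4 3 -7
4 4 -8
5 1 -6
5 4 -9
6 0 -6
6 4 -10
7 0 -7
7 3 -10
8 0 -8
8 1 -9
8 2 -10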